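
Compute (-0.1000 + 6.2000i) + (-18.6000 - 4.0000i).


Real: -0.1 - 18.6 = -18.7
Imag: 6.2 - 4 = 2.2

-18.7000 + 2.2000i


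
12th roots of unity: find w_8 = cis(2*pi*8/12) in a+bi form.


Angle = 360*8/12 = 240°
a = cos(240°) = -0.5000
b = sin(240°) = -0.8660

-0.5000 - 0.8660i


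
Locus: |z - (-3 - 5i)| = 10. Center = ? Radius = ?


|z - z0| = r is a circle with center z0 and radius r.
Center = (-3, -5), radius = 10

Circle with center (-3, -5) and radius 10


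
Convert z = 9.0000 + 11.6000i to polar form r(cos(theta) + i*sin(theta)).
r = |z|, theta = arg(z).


r = sqrt(81+134.56) = sqrt(215.56) = 14.6820
theta = atan2(11.6, 9) = 52.1935 degrees

r = 14.6820, theta = 52.1935 degrees


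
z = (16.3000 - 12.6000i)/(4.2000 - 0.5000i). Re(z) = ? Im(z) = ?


Multiply by conjugate: (16.3000 - 12.6000i)(4.2000 + 0.5000i) / (4.2^2 + (-0.5)^2)
Numerator real = 16.3*4.2 - (12.6)*(-0.5) = 74.76
Numerator imag = -12.6*4.2 - 16.3*(-0.5) = -44.77
Denominator = 17.89
Re(z) = 74.76/17.89 = 4.1789
Im(z) = -44.77/17.89 = -2.5025

Re(z) = 4.1789, Im(z) = -2.5025


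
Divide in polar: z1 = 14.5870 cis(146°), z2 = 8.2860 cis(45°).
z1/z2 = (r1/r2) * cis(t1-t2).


r = 14.5870 / 8.2860 = 1.7604
theta = 146° - 45° = 101° = 101° (mod 360)

1.7604 cis(101°)


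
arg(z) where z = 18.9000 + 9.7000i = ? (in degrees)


Re = 18.9, Im = 9.7
arg = atan2(9.7, 18.9) = 27.1681 degrees

arg(z) = 27.1681 degrees


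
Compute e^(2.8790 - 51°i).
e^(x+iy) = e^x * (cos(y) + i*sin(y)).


e^2.8790 = 17.7965
cos(-51°) = 0.62932
sin(-51°) = -0.77715
Real = 17.7965*0.62932 = 11.1997
Imag = 17.7965*(-0.77715) = -13.8305

11.1997 - 13.8305i


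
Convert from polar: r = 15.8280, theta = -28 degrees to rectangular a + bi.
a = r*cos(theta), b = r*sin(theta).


a = 15.8280*cos(-28°) = 15.8280*0.88295 = 13.9753
b = 15.8280*sin(-28°) = 15.8280*(-0.46947) = -7.4308

13.9753 - 7.4308i


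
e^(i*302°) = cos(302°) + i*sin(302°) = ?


cos(302°) = 0.5299
sin(302°) = -0.8480

e^(i*302°) = 0.5299 - 0.8480i


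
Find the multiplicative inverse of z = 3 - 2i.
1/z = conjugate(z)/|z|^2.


|z|^2 = 9+4 = 13
1/z = (3 + 2i)/13

1/z = 0.2308 + 0.1538i


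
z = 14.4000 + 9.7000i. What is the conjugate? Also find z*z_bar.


z_bar = 14.4000 - 9.7000i
z*z_bar = 14.4^2 + 9.7^2 = 207.36 + 94.09 = 301.45

z_bar = 14.4000 - 9.7000i, z*z_bar = 301.45


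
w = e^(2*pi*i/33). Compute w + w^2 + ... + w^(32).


With w = e^(2*pi*i/33), all 33 of the 33th roots of unity w^0 = 1, w, ..., w^(32) sum to 0: 1 + w + ... + w^(32) = (1 - w^33)/(1 - w) = 0 since w^33 = 1, w ≠ 1.
Removing the root 1: w + w^2 + ... + w^(32) = 0 - 1 = -1

Sum = -1


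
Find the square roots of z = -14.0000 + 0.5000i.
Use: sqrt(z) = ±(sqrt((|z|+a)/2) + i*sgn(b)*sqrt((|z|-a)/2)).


|z| = sqrt(196+0.25) = 14.0089
sqrt((|z|+a)/2) = sqrt((14.0089+(-14))/2) = sqrt(0.0045) = 0.0668
sqrt((|z|-a)/2) = sqrt((14.0089-(-14))/2) = sqrt(14.0045) = 3.7423

±(0.0668 + 3.7423i) i.e. 0.0668 + 3.7423i and -0.0668 - 3.7423i


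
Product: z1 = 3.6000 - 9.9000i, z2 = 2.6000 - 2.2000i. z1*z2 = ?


Real = 3.6*2.6 - (-9.9)*(-2.2) = 9.36 - 21.78 = -12.42
Imag = 3.6*(-2.2) + 2.6*(-9.9) = -7.92 - (25.74) = -33.66

-12.4200 - 33.6600i


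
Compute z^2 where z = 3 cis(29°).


r^2 = 3^2 = 9
n*theta = 2*29° = 58° = 58° (mod 360)
a = 9*cos(58°) = 4.7693
b = 9*sin(58°) = 7.6324

9 cis(58°) = 4.7693 + 7.6324i


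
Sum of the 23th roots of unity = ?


The sum of all 23th roots of unity is 0.
Geometric series: (1 - w^23)/(1 - w) = (1-1)/(1-w) = 0 since w^23 = 1, w ≠ 1.
Alternatively: coefficient of z^22 in z^23 - 1 is 0.

0


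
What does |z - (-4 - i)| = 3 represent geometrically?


|z - z0| = r is a circle with center z0 and radius r.
Center = (-4, -1), radius = 3

Circle with center (-4, -1) and radius 3


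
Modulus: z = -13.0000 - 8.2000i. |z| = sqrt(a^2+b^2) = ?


|z| = sqrt((-13)^2 + (-8.2)^2) = sqrt(169 + 67.24) = sqrt(236.24) = 15.3701

|z| = 15.3701


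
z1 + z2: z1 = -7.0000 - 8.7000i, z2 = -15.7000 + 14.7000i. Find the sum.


Real: -7 - 15.7 = -22.7
Imag: -8.7 + 14.7 = 6

-22.7000 + 6.0000i


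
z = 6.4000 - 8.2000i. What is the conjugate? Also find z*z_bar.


z_bar = 6.4000 + 8.2000i
z*z_bar = 6.4^2 + (-8.2)^2 = 40.96 + 67.24 = 108.2

z_bar = 6.4000 + 8.2000i, z*z_bar = 108.2


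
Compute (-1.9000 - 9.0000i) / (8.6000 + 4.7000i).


Conjugate of z2 = 8.6000 - 4.7000i
Numerator: (-1.9000 - 9.0000i)(8.6000 - 4.7000i) = -58.6400 - 68.4700i
Denominator: 8.6^2 + 4.7^2 = 96.05
Result = (-58.6400 - 68.4700i)/96.05

-0.6105 - 0.7129i


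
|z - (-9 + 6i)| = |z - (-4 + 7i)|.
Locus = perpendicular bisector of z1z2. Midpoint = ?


Equal distances means the locus is the perpendicular bisector of z1 and z2.
Midpoint = ((-9+(-4))/2, (6+7)/2) = (-6.5000, 6.5000)

Perpendicular bisector through (-6.5000, 6.5000)


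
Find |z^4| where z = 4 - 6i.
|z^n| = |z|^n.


|z| = sqrt(16+36) = sqrt(52) = 7.2111
|z^4| = |z|^4 = (sqrt(52))^4 = 52^2 = 2704

|z^4| = 2704


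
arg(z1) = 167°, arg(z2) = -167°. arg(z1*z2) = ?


arg(z1*z2) = 167° - 167° = 0°
Normalized to (-180°, 180°]: 0°

0°


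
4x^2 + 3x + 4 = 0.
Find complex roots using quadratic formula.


disc = 3^2 - 4*4*4 = 9 - 64 = -55
sqrt(|disc|) = sqrt(55) = 7.4162
Real part = -3/(2*4) = -0.3750
Imag part = 7.4162/(2*4) = 0.9270

-0.3750 ± 0.9270i


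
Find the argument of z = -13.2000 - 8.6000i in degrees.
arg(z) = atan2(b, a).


Re = -13.2, Im = -8.6
arg = atan2(-8.6, -13.2) = -146.9151 degrees

arg(z) = -146.9151 degrees


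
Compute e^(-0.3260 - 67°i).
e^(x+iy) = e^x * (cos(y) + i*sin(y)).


e^-0.3260 = 0.7218
cos(-67°) = 0.3907
sin(-67°) = -0.9205
Real = 0.7218*0.3907 = 0.2820
Imag = 0.7218*(-0.9205) = -0.6644

0.2820 - 0.6644i


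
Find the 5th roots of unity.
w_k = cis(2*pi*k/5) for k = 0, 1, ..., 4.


The 5th roots of unity are cis(360k/5°) for k=0..4
Angle step = 360/5 = 72°
Primitive root: cis(72°)
Primitive root = 0.3090 + 0.9511i

5 roots at angles: 0°, 72°, 144°, 216°, 288°


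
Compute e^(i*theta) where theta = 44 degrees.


cos(44°) = 0.7193
sin(44°) = 0.6947

e^(i*44°) = 0.7193 + 0.6947i


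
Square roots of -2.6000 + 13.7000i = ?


|z| = sqrt(6.76+187.69) = 13.9445
sqrt((|z|+a)/2) = sqrt((13.9445+(-2.6))/2) = sqrt(5.6723) = 2.3817
sqrt((|z|-a)/2) = sqrt((13.9445-(-2.6))/2) = sqrt(8.2723) = 2.8762

±(2.3817 + 2.8762i) i.e. 2.3817 + 2.8762i and -2.3817 - 2.8762i


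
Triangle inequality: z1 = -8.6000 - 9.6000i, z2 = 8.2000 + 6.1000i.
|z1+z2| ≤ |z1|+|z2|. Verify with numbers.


|z1| = sqrt((-8.6)^2 + (-9.6)^2) = sqrt(166.12) = 12.8888
|z2| = sqrt(8.2^2 + 6.1^2) = sqrt(104.45) = 10.2201
z1+z2 = -0.4000 - 3.5000i
|z1+z2| = sqrt(12.41) = 3.5228
|z1|+|z2| = 12.8888 + 10.2201 = 23.1089

|z1+z2| = 3.5228 ≤ |z1|+|z2| = 23.1089 (verified)


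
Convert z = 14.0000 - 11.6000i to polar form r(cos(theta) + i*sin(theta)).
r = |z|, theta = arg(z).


r = sqrt(196+134.56) = sqrt(330.56) = 18.1813
theta = atan2(-11.6, 14) = -39.6442 degrees

r = 18.1813, theta = -39.6442 degrees


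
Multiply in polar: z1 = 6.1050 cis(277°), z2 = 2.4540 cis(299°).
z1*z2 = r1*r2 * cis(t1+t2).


r = 6.1050 * 2.4540 = 14.9817
theta = 277° + 299° = 576° = 216° (mod 360)

14.9817 cis(216°)


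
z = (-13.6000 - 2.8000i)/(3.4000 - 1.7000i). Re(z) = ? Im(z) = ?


Multiply by conjugate: (-13.6000 - 2.8000i)(3.4000 + 1.7000i) / (3.4^2 + (-1.7)^2)
Numerator real = -13.6*3.4 - (2.8)*(-1.7) = -41.48
Numerator imag = -2.8*3.4 - (-13.6)*(-1.7) = -32.64
Denominator = 14.45
Re(z) = -41.48/14.45 = -2.8706
Im(z) = -32.64/14.45 = -2.2588

Re(z) = -2.8706, Im(z) = -2.2588


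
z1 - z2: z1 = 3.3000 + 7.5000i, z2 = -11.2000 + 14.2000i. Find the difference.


Real: 3.3 + 11.2 = 14.5
Imag: 7.5 - 14.2 = -6.7

14.5000 - 6.7000i


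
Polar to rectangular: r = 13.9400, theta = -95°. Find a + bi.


a = 13.9400*cos(-95°) = 13.9400*(-0.08716) = -1.2150
b = 13.9400*sin(-95°) = 13.9400*(-0.9962) = -13.8870

-1.2150 - 13.8870i


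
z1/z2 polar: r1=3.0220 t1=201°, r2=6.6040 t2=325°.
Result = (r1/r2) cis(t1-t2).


r = 3.0220 / 6.6040 = 0.4576
theta = 201° - 325° = -124° = 236° (mod 360)

0.4576 cis(236°)


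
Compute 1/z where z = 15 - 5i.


|z|^2 = 225+25 = 250
1/z = (15 + 5i)/250

1/z = 0.0600 + 0.0200i


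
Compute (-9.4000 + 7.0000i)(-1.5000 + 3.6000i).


Real = -9.4*(-1.5) - 7*3.6 = 14.1 - 25.2 = -11.1
Imag = -9.4*3.6 - (1.5)*7 = -33.84 - (10.5) = -44.34

-11.1000 - 44.3400i


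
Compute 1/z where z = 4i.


|z|^2 = 0+16 = 16
1/z = (0 - 4i)/16

1/z = 0 - 0.2500i


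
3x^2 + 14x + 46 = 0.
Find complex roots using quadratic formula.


disc = 14^2 - 4*3*46 = 196 - 552 = -356
sqrt(|disc|) = sqrt(356) = 18.8680
Real part = -14/(2*3) = -2.3333
Imag part = 18.8680/(2*3) = 3.1447

-2.3333 ± 3.1447i


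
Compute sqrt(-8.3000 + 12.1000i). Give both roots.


|z| = sqrt(68.89+146.41) = 14.6731
sqrt((|z|+a)/2) = sqrt((14.6731+(-8.3))/2) = sqrt(3.1866) = 1.7851
sqrt((|z|-a)/2) = sqrt((14.6731-(-8.3))/2) = sqrt(11.4866) = 3.3892

±(1.7851 + 3.3892i) i.e. 1.7851 + 3.3892i and -1.7851 - 3.3892i


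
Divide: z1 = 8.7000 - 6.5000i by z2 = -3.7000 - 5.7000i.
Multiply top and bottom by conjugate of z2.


Conjugate of z2 = -3.7000 + 5.7000i
Numerator: (8.7000 - 6.5000i)(-3.7000 + 5.7000i) = 4.8600 + 73.6400i
Denominator: (-3.7)^2 + (-5.7)^2 = 46.18
Result = (4.8600 + 73.6400i)/46.18

0.1052 + 1.5946i


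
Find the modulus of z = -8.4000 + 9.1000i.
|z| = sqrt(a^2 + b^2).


|z| = sqrt((-8.4)^2 + 9.1^2) = sqrt(70.56 + 82.81) = sqrt(153.37) = 12.3843

|z| = 12.3843


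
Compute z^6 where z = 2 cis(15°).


r^6 = 2^6 = 64
n*theta = 6*15° = 90° = 90° (mod 360)
a = 64*cos(90°) = 0
b = 64*sin(90°) = 64.0000

64 cis(90°) = 0 + 64.0000i


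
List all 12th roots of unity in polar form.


The 12th roots of unity are cis(360k/12°) for k=0..11
Angle step = 360/12 = 30°
Primitive root: cis(30°)
Primitive root = 0.8660 + 0.5000i

12 roots at angles: 0°, 30°, 60°, 90°, 120°, 150°, 180°, 210°, 240°, 270°, 300°, 330°


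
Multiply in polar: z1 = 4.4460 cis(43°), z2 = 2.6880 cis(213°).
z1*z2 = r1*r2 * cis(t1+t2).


r = 4.4460 * 2.6880 = 11.9508
theta = 43° + 213° = 256° = 256° (mod 360)

11.9508 cis(256°)


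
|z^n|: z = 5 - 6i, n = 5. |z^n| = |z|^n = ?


|z| = sqrt(25+36) = sqrt(61) = 7.8102
|z^5| = |z|^5 = (sqrt(61))^5 = 61^2 * sqrt(61) = 3721*sqrt(61)

|z^5| = 3721*sqrt(61) ≈ 29061.9390


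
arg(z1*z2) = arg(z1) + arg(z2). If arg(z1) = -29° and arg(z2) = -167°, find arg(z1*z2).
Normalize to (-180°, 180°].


arg(z1*z2) = -29° - 167° = -196°
Normalized to (-180°, 180°]: 164°

164°


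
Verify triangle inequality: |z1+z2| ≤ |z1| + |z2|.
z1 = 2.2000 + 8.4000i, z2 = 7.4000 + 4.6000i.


|z1| = sqrt(2.2^2 + 8.4^2) = sqrt(75.4) = 8.6833
|z2| = sqrt(7.4^2 + 4.6^2) = sqrt(75.92) = 8.7132
z1+z2 = 9.6000 + 13.0000i
|z1+z2| = sqrt(261.16) = 16.1604
|z1|+|z2| = 8.6833 + 8.7132 = 17.3965

|z1+z2| = 16.1604 ≤ |z1|+|z2| = 17.3965 (verified)


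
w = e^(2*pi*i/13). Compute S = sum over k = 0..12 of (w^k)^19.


The roots are w_k = w^k with w = e^(2*pi*i/13), and (w^k)^19 = (w^19)^k.
So S = 1 + u + u^2 + ... + u^(12) with u = w^19.
19 = 1*13 + 6, so 19 is not a multiple of 13: u = (w^13)^1 * w^6 = w^6 ≠ 1 (w is a primitive 13th root), while u^13 = (w^13)^19 = 1.
Geometric series: S = (1 - u^13)/(1 - u) = (1 - 1)/(1 - u) = 0

S = 0


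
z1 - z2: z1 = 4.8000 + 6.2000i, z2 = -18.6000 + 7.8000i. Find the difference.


Real: 4.8 + 18.6 = 23.4
Imag: 6.2 - 7.8 = -1.6

23.4000 - 1.6000i


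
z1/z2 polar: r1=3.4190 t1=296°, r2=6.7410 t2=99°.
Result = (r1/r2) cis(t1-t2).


r = 3.4190 / 6.7410 = 0.5072
theta = 296° - 99° = 197° = 197° (mod 360)

0.5072 cis(197°)


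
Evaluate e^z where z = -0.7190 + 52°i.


e^-0.7190 = 0.4872
cos(52°) = 0.6157
sin(52°) = 0.788
Real = 0.4872*0.6157 = 0.3000
Imag = 0.4872*0.788 = 0.3839

0.3000 + 0.3839i


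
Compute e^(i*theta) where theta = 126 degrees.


cos(126°) = -0.5878
sin(126°) = 0.8090

e^(i*126°) = -0.5878 + 0.8090i


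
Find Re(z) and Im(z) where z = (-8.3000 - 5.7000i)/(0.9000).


Multiply by conjugate: (-8.3000 - 5.7000i)(0.9000) / (0.9^2 + 0^2)
Numerator real = -8.3*0.9 - (5.7)*0 = -7.47
Numerator imag = -5.7*0.9 - (-8.3)*0 = -5.13
Denominator = 0.81
Re(z) = -7.47/0.81 = -9.2222
Im(z) = -5.13/0.81 = -6.3333

Re(z) = -9.2222, Im(z) = -6.3333


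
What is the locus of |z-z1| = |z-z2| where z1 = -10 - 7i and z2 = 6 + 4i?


Equal distances means the locus is the perpendicular bisector of z1 and z2.
Midpoint = ((-10+6)/2, (-7+4)/2) = (-2.0000, -1.5000)

Perpendicular bisector through (-2.0000, -1.5000)


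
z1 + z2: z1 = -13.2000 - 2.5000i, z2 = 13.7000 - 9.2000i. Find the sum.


Real: -13.2 + 13.7 = 0.5
Imag: -2.5 - 9.2 = -11.7

0.5000 - 11.7000i


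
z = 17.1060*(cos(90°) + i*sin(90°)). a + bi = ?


a = 17.1060*cos(90°) = 17.1060*0 = 0
b = 17.1060*sin(90°) = 17.1060*1 = 17.1060

0 + 17.1060i


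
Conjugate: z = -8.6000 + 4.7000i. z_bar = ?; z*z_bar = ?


z_bar = -8.6000 - 4.7000i
z*z_bar = (-8.6)^2 + 4.7^2 = 73.96 + 22.09 = 96.05

z_bar = -8.6000 - 4.7000i, z*z_bar = 96.05


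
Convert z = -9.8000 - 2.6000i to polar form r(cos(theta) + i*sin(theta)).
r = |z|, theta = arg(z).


r = sqrt(96.04+6.76) = sqrt(102.8) = 10.1390
theta = atan2(-2.6, -9.8) = -165.1414 degrees

r = 10.1390, theta = -165.1414 degrees


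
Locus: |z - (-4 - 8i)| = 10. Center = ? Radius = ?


|z - z0| = r is a circle with center z0 and radius r.
Center = (-4, -8), radius = 10

Circle with center (-4, -8) and radius 10


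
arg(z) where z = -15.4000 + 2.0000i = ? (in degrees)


Re = -15.4, Im = 2
arg = atan2(2, -15.4) = 172.6004 degrees

arg(z) = 172.6004 degrees


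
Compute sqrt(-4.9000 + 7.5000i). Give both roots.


|z| = sqrt(24.01+56.25) = 8.9588
sqrt((|z|+a)/2) = sqrt((8.9588+(-4.9))/2) = sqrt(2.0294) = 1.4246
sqrt((|z|-a)/2) = sqrt((8.9588-(-4.9))/2) = sqrt(6.9294) = 2.6324

±(1.4246 + 2.6324i) i.e. 1.4246 + 2.6324i and -1.4246 - 2.6324i


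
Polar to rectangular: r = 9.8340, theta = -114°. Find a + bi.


a = 9.8340*cos(-114°) = 9.8340*(-0.4067366) = -3.9998
b = 9.8340*sin(-114°) = 9.8340*(-0.913545) = -8.9838

-3.9998 - 8.9838i


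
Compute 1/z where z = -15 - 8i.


|z|^2 = 225+64 = 289
1/z = (-15 + 8i)/289

1/z = -0.0519 + 0.0277i


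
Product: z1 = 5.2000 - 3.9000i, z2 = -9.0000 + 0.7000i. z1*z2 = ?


Real = 5.2*(-9) - (-3.9)*0.7 = -46.8 - (-2.73) = -44.07
Imag = 5.2*0.7 - (9)*(-3.9) = 3.64 + 35.1 = 38.74

-44.0700 + 38.7400i


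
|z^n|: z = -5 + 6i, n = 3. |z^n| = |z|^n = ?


|z| = sqrt(25+36) = sqrt(61) = 7.8102
|z^3| = |z|^3 = (sqrt(61))^3 = 61*sqrt(61)

|z^3| = 61*sqrt(61) ≈ 476.4252


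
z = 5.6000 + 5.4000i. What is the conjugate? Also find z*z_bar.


z_bar = 5.6000 - 5.4000i
z*z_bar = 5.6^2 + 5.4^2 = 31.36 + 29.16 = 60.52

z_bar = 5.6000 - 5.4000i, z*z_bar = 60.52


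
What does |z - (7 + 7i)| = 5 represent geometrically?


|z - z0| = r is a circle with center z0 and radius r.
Center = (7, 7), radius = 5

Circle with center (7, 7) and radius 5


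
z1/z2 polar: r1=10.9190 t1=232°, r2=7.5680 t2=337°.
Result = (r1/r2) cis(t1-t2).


r = 10.9190 / 7.5680 = 1.4428
theta = 232° - 337° = -105° = 255° (mod 360)

1.4428 cis(255°)


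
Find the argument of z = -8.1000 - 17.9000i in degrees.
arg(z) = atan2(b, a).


Re = -8.1, Im = -17.9
arg = atan2(-17.9, -8.1) = -114.3474 degrees

arg(z) = -114.3474 degrees


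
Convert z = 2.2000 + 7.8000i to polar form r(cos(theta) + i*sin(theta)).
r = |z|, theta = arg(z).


r = sqrt(4.84+60.84) = sqrt(65.68) = 8.1043
theta = atan2(7.8, 2.2) = 74.2488 degrees

r = 8.1043, theta = 74.2488 degrees


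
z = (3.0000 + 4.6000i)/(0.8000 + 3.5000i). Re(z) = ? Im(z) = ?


Multiply by conjugate: (3.0000 + 4.6000i)(0.8000 - 3.5000i) / (0.8^2 + 3.5^2)
Numerator real = 3*0.8 + 4.6*3.5 = 18.5
Numerator imag = 4.6*0.8 - 3*3.5 = -6.82
Denominator = 12.89
Re(z) = 18.5/12.89 = 1.4352
Im(z) = -6.82/12.89 = -0.5291

Re(z) = 1.4352, Im(z) = -0.5291


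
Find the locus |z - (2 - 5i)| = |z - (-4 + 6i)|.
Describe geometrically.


Equal distances means the locus is the perpendicular bisector of z1 and z2.
Midpoint = ((2+(-4))/2, (-5+6)/2) = (-1.0000, 0.5000)

Perpendicular bisector through (-1.0000, 0.5000)


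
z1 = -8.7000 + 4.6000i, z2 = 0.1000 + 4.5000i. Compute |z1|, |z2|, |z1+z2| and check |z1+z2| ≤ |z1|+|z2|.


|z1| = sqrt((-8.7)^2 + 4.6^2) = sqrt(96.85) = 9.8412
|z2| = sqrt(0.1^2 + 4.5^2) = sqrt(20.26) = 4.5011
z1+z2 = -8.6000 + 9.1000i
|z1+z2| = sqrt(156.77) = 12.5208
|z1|+|z2| = 9.8412 + 4.5011 = 14.3423

|z1+z2| = 12.5208 ≤ |z1|+|z2| = 14.3423 (verified)


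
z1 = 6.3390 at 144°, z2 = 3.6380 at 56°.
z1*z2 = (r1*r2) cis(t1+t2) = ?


r = 6.3390 * 3.6380 = 23.0613
theta = 144° + 56° = 200° = 200° (mod 360)

23.0613 cis(200°)


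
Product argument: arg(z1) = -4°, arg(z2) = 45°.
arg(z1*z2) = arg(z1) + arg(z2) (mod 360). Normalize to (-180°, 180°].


arg(z1*z2) = -4° + 45° = 41°
Normalized to (-180°, 180°]: 41°

41°


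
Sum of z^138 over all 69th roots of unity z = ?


The roots are w_k = w^k with w = e^(2*pi*i/69), and (w^k)^138 = (w^138)^k.
So S = 1 + u + u^2 + ... + u^(68) with u = w^138.
138 = 2*69 + 0, so 138 is a multiple of 69 and u = (w^69)^2 = 1.
Every one of the 69 terms equals 1: S = 69

S = 69


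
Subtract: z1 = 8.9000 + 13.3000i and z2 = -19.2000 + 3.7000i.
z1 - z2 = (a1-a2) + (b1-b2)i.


Real: 8.9 + 19.2 = 28.1
Imag: 13.3 - 3.7 = 9.6

28.1000 + 9.6000i


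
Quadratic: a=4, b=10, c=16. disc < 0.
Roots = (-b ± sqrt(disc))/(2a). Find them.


disc = 10^2 - 4*4*16 = 100 - 256 = -156
sqrt(|disc|) = sqrt(156) = 12.4900
Real part = -10/(2*4) = -1.2500
Imag part = 12.4900/(2*4) = 1.5612

-1.2500 ± 1.5612i


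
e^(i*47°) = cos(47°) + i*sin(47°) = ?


cos(47°) = 0.6820
sin(47°) = 0.7314

e^(i*47°) = 0.6820 + 0.7314i


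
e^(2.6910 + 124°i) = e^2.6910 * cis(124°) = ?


e^2.6910 = 14.7464
cos(124°) = -0.559193
sin(124°) = 0.829038
Real = 14.7464*(-0.559193) = -8.2461
Imag = 14.7464*0.829038 = 12.2253

-8.2461 + 12.2253i


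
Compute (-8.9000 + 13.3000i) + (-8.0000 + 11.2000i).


Real: -8.9 - 8 = -16.9
Imag: 13.3 + 11.2 = 24.5

-16.9000 + 24.5000i


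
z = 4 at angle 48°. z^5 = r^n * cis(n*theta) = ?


r^5 = 4^5 = 1024
n*theta = 5*48° = 240° = 240° (mod 360)
a = 1024*cos(240°) = -512.0000
b = 1024*sin(240°) = -886.8100

1024 cis(240°) = -512.0000 - 886.8100i


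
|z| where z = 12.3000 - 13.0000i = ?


|z| = sqrt(12.3^2 + (-13)^2) = sqrt(151.29 + 169) = sqrt(320.29) = 17.8966

|z| = 17.8966


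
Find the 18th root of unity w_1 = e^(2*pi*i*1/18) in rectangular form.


Angle = 360*1/18 = 20°
a = cos(20°) = 0.9397
b = sin(20°) = 0.3420

0.9397 + 0.3420i


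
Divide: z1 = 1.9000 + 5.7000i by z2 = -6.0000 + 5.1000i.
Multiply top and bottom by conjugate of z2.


Conjugate of z2 = -6.0000 - 5.1000i
Numerator: (1.9000 + 5.7000i)(-6.0000 - 5.1000i) = 17.6700 - 43.8900i
Denominator: (-6)^2 + 5.1^2 = 62.01
Result = (17.6700 - 43.8900i)/62.01

0.2850 - 0.7078i


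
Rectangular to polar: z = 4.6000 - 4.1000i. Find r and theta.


r = sqrt(21.16+16.81) = sqrt(37.97) = 6.1620
theta = atan2(-4.1, 4.6) = -41.7108 degrees

r = 6.1620, theta = -41.7108 degrees


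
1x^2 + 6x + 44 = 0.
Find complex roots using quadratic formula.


disc = 6^2 - 4*1*44 = 36 - 176 = -140
sqrt(|disc|) = sqrt(140) = 11.8322
Real part = -6/(2*1) = -3.0000
Imag part = 11.8322/(2*1) = 5.9161

-3.0000 ± 5.9161i


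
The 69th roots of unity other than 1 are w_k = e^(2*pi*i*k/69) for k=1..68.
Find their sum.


With w = e^(2*pi*i/69), all 69 of the 69th roots of unity w^0 = 1, w, ..., w^(68) sum to 0: 1 + w + ... + w^(68) = (1 - w^69)/(1 - w) = 0 since w^69 = 1, w ≠ 1.
Removing the root 1: w + w^2 + ... + w^(68) = 0 - 1 = -1

Sum = -1


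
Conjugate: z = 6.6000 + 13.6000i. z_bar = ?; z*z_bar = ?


z_bar = 6.6000 - 13.6000i
z*z_bar = 6.6^2 + 13.6^2 = 43.56 + 184.96 = 228.52

z_bar = 6.6000 - 13.6000i, z*z_bar = 228.52


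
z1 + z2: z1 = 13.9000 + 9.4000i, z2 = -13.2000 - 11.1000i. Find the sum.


Real: 13.9 - 13.2 = 0.7
Imag: 9.4 - 11.1 = -1.7

0.7000 - 1.7000i


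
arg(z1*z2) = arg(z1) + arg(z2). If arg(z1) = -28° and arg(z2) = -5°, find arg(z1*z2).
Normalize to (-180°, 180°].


arg(z1*z2) = -28° - 5° = -33°
Normalized to (-180°, 180°]: -33°

-33°


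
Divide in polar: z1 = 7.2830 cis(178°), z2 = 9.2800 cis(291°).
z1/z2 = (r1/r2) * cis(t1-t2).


r = 7.2830 / 9.2800 = 0.7848
theta = 178° - 291° = -113° = 247° (mod 360)

0.7848 cis(247°)


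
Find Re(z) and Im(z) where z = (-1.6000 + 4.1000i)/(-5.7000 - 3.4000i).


Multiply by conjugate: (-1.6000 + 4.1000i)(-5.7000 + 3.4000i) / ((-5.7)^2 + (-3.4)^2)
Numerator real = -1.6*(-5.7) + 4.1*(-3.4) = -4.82
Numerator imag = 4.1*(-5.7) - (-1.6)*(-3.4) = -28.81
Denominator = 44.05
Re(z) = -4.82/44.05 = -0.1094
Im(z) = -28.81/44.05 = -0.6540

Re(z) = -0.1094, Im(z) = -0.6540


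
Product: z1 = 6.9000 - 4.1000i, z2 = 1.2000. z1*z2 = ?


Real = 6.9*1.2 - (-4.1)*0 = 8.28 - 0 = 8.28
Imag = 6.9*0 + 1.2*(-4.1) = 0 - (4.92) = -4.92

8.2800 - 4.9200i


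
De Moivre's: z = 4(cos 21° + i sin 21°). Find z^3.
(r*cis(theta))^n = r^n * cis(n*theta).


r^3 = 4^3 = 64
n*theta = 3*21° = 63° = 63° (mod 360)
a = 64*cos(63°) = 29.0554
b = 64*sin(63°) = 57.0244

64 cis(63°) = 29.0554 + 57.0244i


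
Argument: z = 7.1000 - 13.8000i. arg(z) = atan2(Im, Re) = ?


Re = 7.1, Im = -13.8
arg = atan2(-13.8, 7.1) = -62.7745 degrees

arg(z) = -62.7745 degrees


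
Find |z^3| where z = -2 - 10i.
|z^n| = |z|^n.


|z| = sqrt(4+100) = sqrt(104) = 10.1980
|z^3| = |z|^3 = (sqrt(104))^3 = 104*sqrt(104)

|z^3| = 104*sqrt(104) ≈ 1060.5961


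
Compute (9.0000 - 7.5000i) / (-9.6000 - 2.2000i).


Conjugate of z2 = -9.6000 + 2.2000i
Numerator: (9.0000 - 7.5000i)(-9.6000 + 2.2000i) = -69.9000 + 91.8000i
Denominator: (-9.6)^2 + (-2.2)^2 = 97
Result = (-69.9000 + 91.8000i)/97

-0.7206 + 0.9464i


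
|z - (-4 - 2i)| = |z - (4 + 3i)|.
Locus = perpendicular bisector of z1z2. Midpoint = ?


Equal distances means the locus is the perpendicular bisector of z1 and z2.
Midpoint = ((-4+4)/2, (-2+3)/2) = (0, 0.5000)

Perpendicular bisector through (0, 0.5000)


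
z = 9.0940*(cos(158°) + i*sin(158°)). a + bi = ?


a = 9.0940*cos(158°) = 9.0940*(-0.92718) = -8.4318
b = 9.0940*sin(158°) = 9.0940*0.37461 = 3.4067

-8.4318 + 3.4067i


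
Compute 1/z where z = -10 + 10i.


|z|^2 = 100+100 = 200
1/z = (-10 - 10i)/200

1/z = -0.0500 - 0.0500i


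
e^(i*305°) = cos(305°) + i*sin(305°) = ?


cos(305°) = 0.5736
sin(305°) = -0.8192

e^(i*305°) = 0.5736 - 0.8192i


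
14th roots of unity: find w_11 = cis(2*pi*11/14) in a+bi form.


Angle = 360*11/14 = 282.8571°
a = cos(282.8571°) = 0.2225
b = sin(282.8571°) = -0.9749

0.2225 - 0.9749i


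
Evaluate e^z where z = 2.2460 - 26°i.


e^2.2460 = 9.44986
cos(-26°) = 0.8988
sin(-26°) = -0.43837
Real = 9.44986*0.8988 = 8.4935
Imag = 9.44986*(-0.43837) = -4.1425

8.4935 - 4.1425i


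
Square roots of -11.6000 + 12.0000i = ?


|z| = sqrt(134.56+144) = 16.6901
sqrt((|z|+a)/2) = sqrt((16.6901+(-11.6))/2) = sqrt(2.5451) = 1.5953
sqrt((|z|-a)/2) = sqrt((16.6901-(-11.6))/2) = sqrt(14.1451) = 3.7610

±(1.5953 + 3.7610i) i.e. 1.5953 + 3.7610i and -1.5953 - 3.7610i


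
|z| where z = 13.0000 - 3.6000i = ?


|z| = sqrt(13^2 + (-3.6)^2) = sqrt(169 + 12.96) = sqrt(181.96) = 13.4893

|z| = 13.4893


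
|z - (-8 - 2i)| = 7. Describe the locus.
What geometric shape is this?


|z - z0| = r is a circle with center z0 and radius r.
Center = (-8, -2), radius = 7

Circle with center (-8, -2) and radius 7


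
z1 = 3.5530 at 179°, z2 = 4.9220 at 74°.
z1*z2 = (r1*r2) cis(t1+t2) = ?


r = 3.5530 * 4.9220 = 17.4879
theta = 179° + 74° = 253° = 253° (mod 360)

17.4879 cis(253°)


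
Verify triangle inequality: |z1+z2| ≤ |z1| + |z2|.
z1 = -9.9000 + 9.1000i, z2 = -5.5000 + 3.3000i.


|z1| = sqrt((-9.9)^2 + 9.1^2) = sqrt(180.82) = 13.4469
|z2| = sqrt((-5.5)^2 + 3.3^2) = sqrt(41.14) = 6.4140
z1+z2 = -15.4000 + 12.4000i
|z1+z2| = sqrt(390.92) = 19.7717
|z1|+|z2| = 13.4469 + 6.4140 = 19.8609

|z1+z2| = 19.7717 ≤ |z1|+|z2| = 19.8609 (verified)


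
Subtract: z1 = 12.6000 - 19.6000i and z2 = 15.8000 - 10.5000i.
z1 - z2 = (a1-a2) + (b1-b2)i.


Real: 12.6 - 15.8 = -3.2
Imag: -19.6 + 10.5 = -9.1

-3.2000 - 9.1000i


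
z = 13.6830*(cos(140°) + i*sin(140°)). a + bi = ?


a = 13.6830*cos(140°) = 13.6830*(-0.766044) = -10.4818
b = 13.6830*sin(140°) = 13.6830*0.64279 = 8.7953

-10.4818 + 8.7953i


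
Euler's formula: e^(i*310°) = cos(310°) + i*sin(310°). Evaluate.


cos(310°) = 0.6428
sin(310°) = -0.7660

e^(i*310°) = 0.6428 - 0.7660i


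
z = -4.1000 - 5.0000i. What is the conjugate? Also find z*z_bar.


z_bar = -4.1000 + 5.0000i
z*z_bar = (-4.1)^2 + (-5)^2 = 16.81 + 25 = 41.81

z_bar = -4.1000 + 5.0000i, z*z_bar = 41.81


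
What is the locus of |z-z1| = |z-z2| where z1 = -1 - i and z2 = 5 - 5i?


Equal distances means the locus is the perpendicular bisector of z1 and z2.
Midpoint = ((-1+5)/2, (-1+(-5))/2) = (2.0000, -3.0000)

Perpendicular bisector through (2.0000, -3.0000)


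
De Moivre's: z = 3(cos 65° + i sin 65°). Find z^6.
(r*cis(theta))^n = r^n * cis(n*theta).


r^6 = 3^6 = 729
n*theta = 6*65° = 390° = 30° (mod 360)
a = 729*cos(30°) = 631.3325
b = 729*sin(30°) = 364.5000

729 cis(30°) = 631.3325 + 364.5000i


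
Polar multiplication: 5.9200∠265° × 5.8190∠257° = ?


r = 5.9200 * 5.8190 = 34.4485
theta = 265° + 257° = 522° = 162° (mod 360)

34.4485 cis(162°)


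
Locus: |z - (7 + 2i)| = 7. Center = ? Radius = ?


|z - z0| = r is a circle with center z0 and radius r.
Center = (7, 2), radius = 7

Circle with center (7, 2) and radius 7


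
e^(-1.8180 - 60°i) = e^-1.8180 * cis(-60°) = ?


e^-1.8180 = 0.1624
cos(-60°) = 0.5
sin(-60°) = -0.866
Real = 0.1624*0.5 = 0.0812
Imag = 0.1624*(-0.866) = -0.1406

0.0812 - 0.1406i


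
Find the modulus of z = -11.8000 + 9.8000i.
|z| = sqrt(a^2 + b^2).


|z| = sqrt((-11.8)^2 + 9.8^2) = sqrt(139.24 + 96.04) = sqrt(235.28) = 15.3388

|z| = 15.3388


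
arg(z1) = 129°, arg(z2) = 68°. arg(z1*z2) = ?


arg(z1*z2) = 129° + 68° = 197°
Normalized to (-180°, 180°]: -163°

-163°


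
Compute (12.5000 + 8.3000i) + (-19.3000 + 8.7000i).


Real: 12.5 - 19.3 = -6.8
Imag: 8.3 + 8.7 = 17

-6.8000 + 17.0000i


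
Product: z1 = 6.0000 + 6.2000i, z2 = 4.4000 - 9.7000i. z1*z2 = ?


Real = 6*4.4 - 6.2*(-9.7) = 26.4 - (-60.14) = 86.54
Imag = 6*(-9.7) + 4.4*6.2 = -58.2 + 27.28 = -30.92

86.5400 - 30.9200i


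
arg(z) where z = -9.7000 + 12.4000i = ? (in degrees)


Re = -9.7, Im = 12.4
arg = atan2(12.4, -9.7) = 128.0346 degrees

arg(z) = 128.0346 degrees


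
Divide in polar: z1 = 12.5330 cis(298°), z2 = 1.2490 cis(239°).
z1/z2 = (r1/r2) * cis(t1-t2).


r = 12.5330 / 1.2490 = 10.0344
theta = 298° - 239° = 59° = 59° (mod 360)

10.0344 cis(59°)


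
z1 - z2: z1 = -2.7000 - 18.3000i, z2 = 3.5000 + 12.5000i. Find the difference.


Real: -2.7 - 3.5 = -6.2
Imag: -18.3 - 12.5 = -30.8

-6.2000 - 30.8000i


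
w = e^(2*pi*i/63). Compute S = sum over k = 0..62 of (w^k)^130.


The roots are w_k = w^k with w = e^(2*pi*i/63), and (w^k)^130 = (w^130)^k.
So S = 1 + u + u^2 + ... + u^(62) with u = w^130.
130 = 2*63 + 4, so 130 is not a multiple of 63: u = (w^63)^2 * w^4 = w^4 ≠ 1 (w is a primitive 63th root), while u^63 = (w^63)^130 = 1.
Geometric series: S = (1 - u^63)/(1 - u) = (1 - 1)/(1 - u) = 0

S = 0


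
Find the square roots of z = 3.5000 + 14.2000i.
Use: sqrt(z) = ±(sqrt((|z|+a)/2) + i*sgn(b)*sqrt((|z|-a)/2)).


|z| = sqrt(12.25+201.64) = 14.6250
sqrt((|z|+a)/2) = sqrt((14.6250+3.5)/2) = sqrt(9.0625) = 3.0104
sqrt((|z|-a)/2) = sqrt((14.6250-3.5)/2) = sqrt(5.5625) = 2.3585

±(3.0104 + 2.3585i) i.e. 3.0104 + 2.3585i and -3.0104 - 2.3585i


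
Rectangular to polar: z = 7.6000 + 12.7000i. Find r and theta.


r = sqrt(57.76+161.29) = sqrt(219.05) = 14.8003
theta = atan2(12.7, 7.6) = 59.1026 degrees

r = 14.8003, theta = 59.1026 degrees


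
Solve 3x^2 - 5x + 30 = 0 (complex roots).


disc = (-5)^2 - 4*3*30 = 25 - 360 = -335
sqrt(|disc|) = sqrt(335) = 18.3030
Real part = 5/(2*3) = 0.8333
Imag part = 18.3030/(2*3) = 3.0505

0.8333 ± 3.0505i


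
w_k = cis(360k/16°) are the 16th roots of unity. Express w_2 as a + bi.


Angle = 360*2/16 = 45°
a = cos(45°) = 0.7071
b = sin(45°) = 0.7071

0.7071 + 0.7071i


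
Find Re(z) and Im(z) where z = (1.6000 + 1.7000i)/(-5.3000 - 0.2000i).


Multiply by conjugate: (1.6000 + 1.7000i)(-5.3000 + 0.2000i) / ((-5.3)^2 + (-0.2)^2)
Numerator real = 1.6*(-5.3) + 1.7*(-0.2) = -8.82
Numerator imag = 1.7*(-5.3) - 1.6*(-0.2) = -8.69
Denominator = 28.13
Re(z) = -8.82/28.13 = -0.3135
Im(z) = -8.69/28.13 = -0.3089

Re(z) = -0.3135, Im(z) = -0.3089


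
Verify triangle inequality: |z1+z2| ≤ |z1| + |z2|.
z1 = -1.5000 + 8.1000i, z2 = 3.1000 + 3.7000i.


|z1| = sqrt((-1.5)^2 + 8.1^2) = sqrt(67.86) = 8.2377
|z2| = sqrt(3.1^2 + 3.7^2) = sqrt(23.3) = 4.8270
z1+z2 = 1.6000 + 11.8000i
|z1+z2| = sqrt(141.8) = 11.9080
|z1|+|z2| = 8.2377 + 4.8270 = 13.0647

|z1+z2| = 11.9080 ≤ |z1|+|z2| = 13.0647 (verified)


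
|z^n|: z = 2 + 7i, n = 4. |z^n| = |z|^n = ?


|z| = sqrt(4+49) = sqrt(53) = 7.2801
|z^4| = |z|^4 = (sqrt(53))^4 = 53^2 = 2809

|z^4| = 2809


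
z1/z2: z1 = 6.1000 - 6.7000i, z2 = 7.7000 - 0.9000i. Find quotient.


Conjugate of z2 = 7.7000 + 0.9000i
Numerator: (6.1000 - 6.7000i)(7.7000 + 0.9000i) = 53.0000 - 46.1000i
Denominator: 7.7^2 + (-0.9)^2 = 60.1
Result = (53.0000 - 46.1000i)/60.1

0.8819 - 0.7671i


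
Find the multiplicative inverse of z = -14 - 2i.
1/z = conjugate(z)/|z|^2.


|z|^2 = 196+4 = 200
1/z = (-14 + 2i)/200

1/z = -0.0700 + 0.0100i


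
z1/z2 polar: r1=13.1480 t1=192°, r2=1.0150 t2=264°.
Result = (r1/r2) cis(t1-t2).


r = 13.1480 / 1.0150 = 12.9537
theta = 192° - 264° = -72° = 288° (mod 360)

12.9537 cis(288°)


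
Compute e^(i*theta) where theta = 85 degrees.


cos(85°) = 0.0872
sin(85°) = 0.9962

e^(i*85°) = 0.0872 + 0.9962i


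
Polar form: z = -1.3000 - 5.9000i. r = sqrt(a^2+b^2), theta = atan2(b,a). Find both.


r = sqrt(1.69+34.81) = sqrt(36.5) = 6.0415
theta = atan2(-5.9, -1.3) = -102.4259 degrees

r = 6.0415, theta = -102.4259 degrees


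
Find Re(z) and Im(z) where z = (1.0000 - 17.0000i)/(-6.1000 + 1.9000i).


Multiply by conjugate: (1.0000 - 17.0000i)(-6.1000 - 1.9000i) / ((-6.1)^2 + 1.9^2)
Numerator real = 1*(-6.1) - (17)*1.9 = -38.4
Numerator imag = -17*(-6.1) - 1*1.9 = 101.8
Denominator = 40.82
Re(z) = -38.4/40.82 = -0.9407
Im(z) = 101.8/40.82 = 2.4939

Re(z) = -0.9407, Im(z) = 2.4939


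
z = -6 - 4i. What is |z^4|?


|z| = sqrt(36+16) = sqrt(52) = 7.2111
|z^4| = |z|^4 = (sqrt(52))^4 = 52^2 = 2704

|z^4| = 2704


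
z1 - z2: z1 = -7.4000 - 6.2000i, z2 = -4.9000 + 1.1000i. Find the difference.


Real: -7.4 + 4.9 = -2.5
Imag: -6.2 - 1.1 = -7.3

-2.5000 - 7.3000i


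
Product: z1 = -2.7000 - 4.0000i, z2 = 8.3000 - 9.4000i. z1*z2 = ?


Real = -2.7*8.3 - (-4)*(-9.4) = -22.41 - 37.6 = -60.01
Imag = -2.7*(-9.4) + 8.3*(-4) = 25.38 - (33.2) = -7.82

-60.0100 - 7.8200i


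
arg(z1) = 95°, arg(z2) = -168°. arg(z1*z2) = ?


arg(z1*z2) = 95° - 168° = -73°
Normalized to (-180°, 180°]: -73°

-73°


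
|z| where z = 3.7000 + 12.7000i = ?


|z| = sqrt(3.7^2 + 12.7^2) = sqrt(13.69 + 161.29) = sqrt(174.98) = 13.2280

|z| = 13.2280


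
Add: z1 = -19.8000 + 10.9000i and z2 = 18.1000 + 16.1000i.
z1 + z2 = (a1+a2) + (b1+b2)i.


Real: -19.8 + 18.1 = -1.7
Imag: 10.9 + 16.1 = 27

-1.7000 + 27.0000i


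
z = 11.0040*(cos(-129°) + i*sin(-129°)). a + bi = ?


a = 11.0040*cos(-129°) = 11.0040*(-0.62932) = -6.9250
b = 11.0040*sin(-129°) = 11.0040*(-0.777146) = -8.5517

-6.9250 - 8.5517i


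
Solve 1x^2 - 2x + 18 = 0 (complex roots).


disc = (-2)^2 - 4*1*18 = 4 - 72 = -68
sqrt(|disc|) = sqrt(68) = 8.2462
Real part = 2/(2*1) = 1.0000
Imag part = 8.2462/(2*1) = 4.1231

1.0000 ± 4.1231i


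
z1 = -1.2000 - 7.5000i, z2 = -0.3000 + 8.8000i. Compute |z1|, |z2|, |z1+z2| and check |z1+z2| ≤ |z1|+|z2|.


|z1| = sqrt((-1.2)^2 + (-7.5)^2) = sqrt(57.69) = 7.5954
|z2| = sqrt((-0.3)^2 + 8.8^2) = sqrt(77.53) = 8.8051
z1+z2 = -1.5000 + 1.3000i
|z1+z2| = sqrt(3.94) = 1.9849
|z1|+|z2| = 7.5954 + 8.8051 = 16.4005

|z1+z2| = 1.9849 ≤ |z1|+|z2| = 16.4005 (verified)


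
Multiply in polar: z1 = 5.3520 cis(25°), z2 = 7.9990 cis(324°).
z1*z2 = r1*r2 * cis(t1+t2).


r = 5.3520 * 7.9990 = 42.8106
theta = 25° + 324° = 349° = 349° (mod 360)

42.8106 cis(349°)


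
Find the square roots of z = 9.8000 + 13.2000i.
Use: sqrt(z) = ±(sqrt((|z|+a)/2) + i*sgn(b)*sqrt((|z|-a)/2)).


|z| = sqrt(96.04+174.24) = 16.4402
sqrt((|z|+a)/2) = sqrt((16.4402+9.8)/2) = sqrt(13.1201) = 3.6222
sqrt((|z|-a)/2) = sqrt((16.4402-9.8)/2) = sqrt(3.3201) = 1.8221

±(3.6222 + 1.8221i) i.e. 3.6222 + 1.8221i and -3.6222 - 1.8221i


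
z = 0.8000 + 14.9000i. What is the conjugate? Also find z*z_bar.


z_bar = 0.8000 - 14.9000i
z*z_bar = 0.8^2 + 14.9^2 = 0.64 + 222.01 = 222.65

z_bar = 0.8000 - 14.9000i, z*z_bar = 222.65


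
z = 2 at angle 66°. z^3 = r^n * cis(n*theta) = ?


r^3 = 2^3 = 8
n*theta = 3*66° = 198° = 198° (mod 360)
a = 8*cos(198°) = -7.6085
b = 8*sin(198°) = -2.4721

8 cis(198°) = -7.6085 - 2.4721i


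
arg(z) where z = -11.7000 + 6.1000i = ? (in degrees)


Re = -11.7, Im = 6.1
arg = atan2(6.1, -11.7) = 152.4639 degrees

arg(z) = 152.4639 degrees


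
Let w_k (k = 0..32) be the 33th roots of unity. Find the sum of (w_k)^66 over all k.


The roots are w_k = w^k with w = e^(2*pi*i/33), and (w^k)^66 = (w^66)^k.
So S = 1 + u + u^2 + ... + u^(32) with u = w^66.
66 = 2*33 + 0, so 66 is a multiple of 33 and u = (w^33)^2 = 1.
Every one of the 33 terms equals 1: S = 33

S = 33


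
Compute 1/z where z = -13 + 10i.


|z|^2 = 169+100 = 269
1/z = (-13 - 10i)/269

1/z = -0.0483 - 0.0372i


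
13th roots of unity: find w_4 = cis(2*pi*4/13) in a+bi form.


Angle = 360*4/13 = 110.7692°
a = cos(110.7692°) = -0.3546
b = sin(110.7692°) = 0.9350

-0.3546 + 0.9350i


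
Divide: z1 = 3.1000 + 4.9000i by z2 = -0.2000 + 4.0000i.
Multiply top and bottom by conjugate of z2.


Conjugate of z2 = -0.2000 - 4.0000i
Numerator: (3.1000 + 4.9000i)(-0.2000 - 4.0000i) = 18.9800 - 13.3800i
Denominator: (-0.2)^2 + 4^2 = 16.04
Result = (18.9800 - 13.3800i)/16.04

1.1833 - 0.8342i


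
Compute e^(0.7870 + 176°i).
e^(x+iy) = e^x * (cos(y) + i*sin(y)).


e^0.7870 = 2.1968
cos(176°) = -0.99756
sin(176°) = 0.06976
Real = 2.1968*(-0.99756) = -2.1914
Imag = 2.1968*0.06976 = 0.1532

-2.1914 + 0.1532i


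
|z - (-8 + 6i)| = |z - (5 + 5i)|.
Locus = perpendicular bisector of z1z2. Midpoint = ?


Equal distances means the locus is the perpendicular bisector of z1 and z2.
Midpoint = ((-8+5)/2, (6+5)/2) = (-1.5000, 5.5000)

Perpendicular bisector through (-1.5000, 5.5000)


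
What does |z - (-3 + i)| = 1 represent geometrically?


|z - z0| = r is a circle with center z0 and radius r.
Center = (-3, 1), radius = 1

Circle with center (-3, 1) and radius 1


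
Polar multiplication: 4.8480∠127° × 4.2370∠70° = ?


r = 4.8480 * 4.2370 = 20.5410
theta = 127° + 70° = 197° = 197° (mod 360)

20.5410 cis(197°)


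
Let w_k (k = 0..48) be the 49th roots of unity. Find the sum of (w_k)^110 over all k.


The roots are w_k = w^k with w = e^(2*pi*i/49), and (w^k)^110 = (w^110)^k.
So S = 1 + u + u^2 + ... + u^(48) with u = w^110.
110 = 2*49 + 12, so 110 is not a multiple of 49: u = (w^49)^2 * w^12 = w^12 ≠ 1 (w is a primitive 49th root), while u^49 = (w^49)^110 = 1.
Geometric series: S = (1 - u^49)/(1 - u) = (1 - 1)/(1 - u) = 0

S = 0


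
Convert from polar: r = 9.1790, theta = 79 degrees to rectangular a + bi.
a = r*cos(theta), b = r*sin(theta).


a = 9.1790*cos(79°) = 9.1790*0.1908 = 1.7514
b = 9.1790*sin(79°) = 9.1790*0.98163 = 9.0104

1.7514 + 9.0104i


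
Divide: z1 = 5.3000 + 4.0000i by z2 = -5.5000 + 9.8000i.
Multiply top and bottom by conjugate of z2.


Conjugate of z2 = -5.5000 - 9.8000i
Numerator: (5.3000 + 4.0000i)(-5.5000 - 9.8000i) = 10.0500 - 73.9400i
Denominator: (-5.5)^2 + 9.8^2 = 126.29
Result = (10.0500 - 73.9400i)/126.29

0.0796 - 0.5855i


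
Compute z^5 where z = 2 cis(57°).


r^5 = 2^5 = 32
n*theta = 5*57° = 285° = 285° (mod 360)
a = 32*cos(285°) = 8.2822
b = 32*sin(285°) = -30.9096

32 cis(285°) = 8.2822 - 30.9096i


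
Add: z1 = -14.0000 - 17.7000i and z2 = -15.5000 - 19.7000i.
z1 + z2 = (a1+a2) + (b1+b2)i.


Real: -14 - 15.5 = -29.5
Imag: -17.7 - 19.7 = -37.4

-29.5000 - 37.4000i


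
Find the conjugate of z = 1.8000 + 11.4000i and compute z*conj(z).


z_bar = 1.8000 - 11.4000i
z*z_bar = 1.8^2 + 11.4^2 = 3.24 + 129.96 = 133.2

z_bar = 1.8000 - 11.4000i, z*z_bar = 133.2


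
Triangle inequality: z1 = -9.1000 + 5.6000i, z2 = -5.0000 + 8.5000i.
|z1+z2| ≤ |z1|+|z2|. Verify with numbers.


|z1| = sqrt((-9.1)^2 + 5.6^2) = sqrt(114.17) = 10.6850
|z2| = sqrt((-5)^2 + 8.5^2) = sqrt(97.25) = 9.8615
z1+z2 = -14.1000 + 14.1000i
|z1+z2| = sqrt(397.62) = 19.9404
|z1|+|z2| = 10.6850 + 9.8615 = 20.5465

|z1+z2| = 19.9404 ≤ |z1|+|z2| = 20.5465 (verified)


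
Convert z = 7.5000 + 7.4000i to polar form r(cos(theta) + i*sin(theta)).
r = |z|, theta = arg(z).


r = sqrt(56.25+54.76) = sqrt(111.01) = 10.5361
theta = atan2(7.4, 7.5) = 44.6155 degrees

r = 10.5361, theta = 44.6155 degrees


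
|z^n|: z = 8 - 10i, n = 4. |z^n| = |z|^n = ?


|z| = sqrt(64+100) = sqrt(164) = 12.8062
|z^4| = |z|^4 = (sqrt(164))^4 = 164^2 = 26896

|z^4| = 26896


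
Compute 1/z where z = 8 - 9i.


|z|^2 = 64+81 = 145
1/z = (8 + 9i)/145

1/z = 0.0552 + 0.0621i


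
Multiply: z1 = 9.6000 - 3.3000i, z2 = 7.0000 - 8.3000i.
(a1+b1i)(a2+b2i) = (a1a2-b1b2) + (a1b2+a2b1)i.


Real = 9.6*7 - (-3.3)*(-8.3) = 67.2 - 27.39 = 39.81
Imag = 9.6*(-8.3) + 7*(-3.3) = -79.68 - (23.1) = -102.78

39.8100 - 102.7800i


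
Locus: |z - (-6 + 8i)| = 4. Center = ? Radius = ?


|z - z0| = r is a circle with center z0 and radius r.
Center = (-6, 8), radius = 4

Circle with center (-6, 8) and radius 4


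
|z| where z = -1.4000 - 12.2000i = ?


|z| = sqrt((-1.4)^2 + (-12.2)^2) = sqrt(1.96 + 148.84) = sqrt(150.8) = 12.2801

|z| = 12.2801


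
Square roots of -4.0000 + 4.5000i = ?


|z| = sqrt(16+20.25) = 6.0208
sqrt((|z|+a)/2) = sqrt((6.0208+(-4))/2) = sqrt(1.0104) = 1.0052
sqrt((|z|-a)/2) = sqrt((6.0208-(-4))/2) = sqrt(5.0104) = 2.2384

±(1.0052 + 2.2384i) i.e. 1.0052 + 2.2384i and -1.0052 - 2.2384i


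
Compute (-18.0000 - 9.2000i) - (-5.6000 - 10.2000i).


Real: -18 + 5.6 = -12.4
Imag: -9.2 + 10.2 = 1

-12.4000 + i


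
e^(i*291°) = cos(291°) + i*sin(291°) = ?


cos(291°) = 0.3584
sin(291°) = -0.9336

e^(i*291°) = 0.3584 - 0.9336i


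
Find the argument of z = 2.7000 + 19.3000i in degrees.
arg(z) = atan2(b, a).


Re = 2.7, Im = 19.3
arg = atan2(19.3, 2.7) = 82.0362 degrees

arg(z) = 82.0362 degrees


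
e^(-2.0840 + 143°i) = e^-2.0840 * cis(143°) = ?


e^-2.0840 = 0.1244
cos(143°) = -0.79864
sin(143°) = 0.6018
Real = 0.1244*(-0.79864) = -0.0994
Imag = 0.1244*0.6018 = 0.0749

-0.0994 + 0.0749i
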